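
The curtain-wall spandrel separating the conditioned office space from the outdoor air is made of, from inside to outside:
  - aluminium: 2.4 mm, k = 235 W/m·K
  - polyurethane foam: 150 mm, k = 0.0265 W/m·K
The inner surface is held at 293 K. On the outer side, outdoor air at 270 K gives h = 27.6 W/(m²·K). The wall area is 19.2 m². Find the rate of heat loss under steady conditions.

Thermal resistances in series:
R_aluminium = L/(kA) = 0.0024/(235×19.2) = 5.319×10^-7 K/W
R_polyurethane foam = L/(kA) = 0.15/(0.0265×19.2) = 0.2948 K/W
R_outer film = 1/(h_o·A) = 1/(27.6×19.2) = 0.001887 K/W
R_total = 0.2967 K/W
Q = ΔT / R_total = 23 / 0.2967

Q ≈ 77.5 W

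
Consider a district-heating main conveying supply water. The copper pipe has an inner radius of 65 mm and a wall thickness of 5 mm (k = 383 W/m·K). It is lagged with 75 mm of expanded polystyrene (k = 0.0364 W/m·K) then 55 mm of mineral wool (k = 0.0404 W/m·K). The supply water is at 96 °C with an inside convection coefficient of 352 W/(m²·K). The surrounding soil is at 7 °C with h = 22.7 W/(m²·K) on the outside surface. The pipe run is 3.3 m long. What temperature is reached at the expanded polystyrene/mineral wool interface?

T ≈ 32.8 °C

Radial resistances (cylindrical: R_cond = ln(r_o/r_i)/(2πkL), R_conv = 1/(h·2πrL)):
R_inner film = 1/(h_i·2πr₁L) = 1/(352×2π×0.065×3.3) = 0.002108 K/W
R_copper pipe wall = ln(70/65)/(2π×383×3.3) = 9.332×10^-6 K/W
R_expanded polystyrene = ln(145/70)/(2π×0.0364×3.3) = 0.9649 K/W
R_mineral wool = ln(200/145)/(2π×0.0404×3.3) = 0.3839 K/W
R_outer film = 1/(h_o·2πr_oL) = 1/(22.7×2π×0.2×3.3) = 0.01062 K/W
R_total = 1.362 K/W
Q = ΔT/R_total = 89/1.362
Q = 65.4 W
T_interface = T_inner − Q·ΣR(inner→interface) = 96 − 65.4×0.967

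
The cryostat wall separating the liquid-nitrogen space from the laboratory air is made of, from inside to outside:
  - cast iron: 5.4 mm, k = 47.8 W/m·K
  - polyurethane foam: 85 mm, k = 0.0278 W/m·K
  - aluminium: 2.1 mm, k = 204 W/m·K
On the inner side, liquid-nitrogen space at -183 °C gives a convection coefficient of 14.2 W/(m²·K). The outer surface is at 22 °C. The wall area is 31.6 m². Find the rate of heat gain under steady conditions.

Treating each layer as a thermal resistance in series:
R_inner film = 1/(h_i·A) = 1/(14.2×31.6) = 0.002229 K/W
R_cast iron = L/(kA) = 0.0054/(47.8×31.6) = 3.575×10^-6 K/W
R_polyurethane foam = L/(kA) = 0.085/(0.0278×31.6) = 0.09676 K/W
R_aluminium = L/(kA) = 0.0021/(204×31.6) = 3.258×10^-7 K/W
R_total = 0.09899 K/W
Q = ΔT / R_total = 205 / 0.09899

Q ≈ 2070 W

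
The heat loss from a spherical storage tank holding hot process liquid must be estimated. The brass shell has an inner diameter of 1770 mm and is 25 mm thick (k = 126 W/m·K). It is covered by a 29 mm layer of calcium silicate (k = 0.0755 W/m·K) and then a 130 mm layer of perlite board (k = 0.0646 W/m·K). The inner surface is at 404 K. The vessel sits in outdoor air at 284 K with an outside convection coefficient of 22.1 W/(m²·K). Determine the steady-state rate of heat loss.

Each spherical layer contributes R = (1/r_i − 1/r_o)/(4πk):
R_brass shell = (1/0.885 − 1/0.91)/(4π×126) = 1.961×10^-5 K/W
R_calcium silicate = (1/0.91 − 1/0.939)/(4π×0.0755) = 0.03577 K/W
R_perlite board = (1/0.939 − 1/1.069)/(4π×0.0646) = 0.1595 K/W
R_outer film = 1/(h·4πr_o²) = 1/(22.1×4π×1.069²) = 0.003151 K/W
R_total = 0.1985 K/W
Q = ΔT/R_total = 120/0.1985

Q ≈ 605 W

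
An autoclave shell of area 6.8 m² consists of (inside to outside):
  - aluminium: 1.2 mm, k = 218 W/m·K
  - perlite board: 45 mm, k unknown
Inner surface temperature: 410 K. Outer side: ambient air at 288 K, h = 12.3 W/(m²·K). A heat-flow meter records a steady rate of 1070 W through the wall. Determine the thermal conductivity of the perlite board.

Treating each layer as a thermal resistance in series:
R_aluminium = L/(kA) = 0.0012/(218×6.8) = 8.095×10^-7 K/W
R_outer film = 1/(h_o·A) = 1/(12.3×6.8) = 0.01196 K/W
Sum of known resistances R_other = 0.01196 K/W
Total R = ΔT/Q = 122/1070 = 0.114 K/W
R_perlite board = R_total − R_other = 0.1021 K/W
k = L/(R·A) = 0.045/(0.1021×6.8)

k ≈ 0.0648 W/(m·K)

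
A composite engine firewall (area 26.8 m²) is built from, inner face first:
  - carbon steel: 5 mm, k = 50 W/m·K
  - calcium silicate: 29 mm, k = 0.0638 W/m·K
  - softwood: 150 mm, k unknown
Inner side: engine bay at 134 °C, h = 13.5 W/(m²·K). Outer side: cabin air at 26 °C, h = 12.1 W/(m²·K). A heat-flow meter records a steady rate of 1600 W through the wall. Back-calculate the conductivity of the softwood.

k ≈ 0.125 W/(m·K)

Model the wall as resistances in series:
R_inner film = 1/(h_i·A) = 1/(13.5×26.8) = 0.002764 K/W
R_carbon steel = L/(kA) = 0.005/(50×26.8) = 3.731×10^-6 K/W
R_calcium silicate = L/(kA) = 0.029/(0.0638×26.8) = 0.01696 K/W
R_outer film = 1/(h_o·A) = 1/(12.1×26.8) = 0.003084 K/W
Sum of known resistances R_other = 0.02281 K/W
Total R = ΔT/Q = 108/1600 = 0.0675 K/W
R_softwood = R_total − R_other = 0.04469 K/W
k = L/(R·A) = 0.15/(0.04469×26.8)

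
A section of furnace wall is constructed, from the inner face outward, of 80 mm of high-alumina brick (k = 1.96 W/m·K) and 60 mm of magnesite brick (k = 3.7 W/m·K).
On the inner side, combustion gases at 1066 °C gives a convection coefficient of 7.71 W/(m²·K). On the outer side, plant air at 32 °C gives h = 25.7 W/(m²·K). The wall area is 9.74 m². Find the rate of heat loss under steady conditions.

Q ≈ 44600 W

Model the wall as resistances in series:
R_inner film = 1/(h_i·A) = 1/(7.71×9.74) = 0.01332 K/W
R_high-alumina brick = L/(kA) = 0.08/(1.96×9.74) = 0.004191 K/W
R_magnesite brick = L/(kA) = 0.06/(3.7×9.74) = 0.001665 K/W
R_outer film = 1/(h_o·A) = 1/(25.7×9.74) = 0.003995 K/W
R_total = 0.02317 K/W
Q = ΔT / R_total = 1034 / 0.02317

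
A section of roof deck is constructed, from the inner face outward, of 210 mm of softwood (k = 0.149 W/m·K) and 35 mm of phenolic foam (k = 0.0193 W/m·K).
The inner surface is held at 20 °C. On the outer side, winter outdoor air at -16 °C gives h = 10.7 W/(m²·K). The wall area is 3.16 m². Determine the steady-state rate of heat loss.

Thermal resistances in series:
R_softwood = L/(kA) = 0.21/(0.149×3.16) = 0.446 K/W
R_phenolic foam = L/(kA) = 0.035/(0.0193×3.16) = 0.5739 K/W
R_outer film = 1/(h_o·A) = 1/(10.7×3.16) = 0.02958 K/W
R_total = 1.049 K/W
Q = ΔT / R_total = 36 / 1.049

Q ≈ 34.3 W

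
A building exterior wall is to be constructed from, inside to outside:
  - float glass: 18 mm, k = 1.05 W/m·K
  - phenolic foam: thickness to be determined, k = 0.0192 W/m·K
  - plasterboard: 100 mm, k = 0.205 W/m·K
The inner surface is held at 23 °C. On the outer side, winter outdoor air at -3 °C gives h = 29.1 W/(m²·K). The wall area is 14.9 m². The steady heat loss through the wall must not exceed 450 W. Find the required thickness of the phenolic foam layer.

L ≈ 6.17 mm

Model the wall as resistances in series:
R_float glass = L/(kA) = 0.018/(1.05×14.9) = 0.001151 K/W
R_plasterboard = L/(kA) = 0.1/(0.205×14.9) = 0.03274 K/W
R_outer film = 1/(h_o·A) = 1/(29.1×14.9) = 0.002306 K/W
Sum of the known resistances R_other = 0.0362 K/W
Required total resistance R_tot = ΔT/Q_allow = 26/450 = 0.05778 K/W
R_phenolic foam = R_tot − R_other = 0.02158 K/W
L = R·k·A = 0.02158×0.0192×14.9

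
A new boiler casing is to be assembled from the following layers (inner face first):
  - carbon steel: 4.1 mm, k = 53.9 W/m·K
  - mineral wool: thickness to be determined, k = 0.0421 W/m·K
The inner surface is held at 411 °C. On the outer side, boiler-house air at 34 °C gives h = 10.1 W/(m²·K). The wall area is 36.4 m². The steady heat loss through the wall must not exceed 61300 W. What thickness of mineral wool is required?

Series thermal resistances:
R_carbon steel = L/(kA) = 0.0041/(53.9×36.4) = 2.09×10^-6 K/W
R_outer film = 1/(h_o·A) = 1/(10.1×36.4) = 0.00272 K/W
Sum of the known resistances R_other = 0.002722 K/W
Required total resistance R_tot = ΔT/Q_allow = 377/61300 = 0.00615 K/W
R_mineral wool = R_tot − R_other = 0.003428 K/W
L = R·k·A = 0.003428×0.0421×36.4

L ≈ 5.25 mm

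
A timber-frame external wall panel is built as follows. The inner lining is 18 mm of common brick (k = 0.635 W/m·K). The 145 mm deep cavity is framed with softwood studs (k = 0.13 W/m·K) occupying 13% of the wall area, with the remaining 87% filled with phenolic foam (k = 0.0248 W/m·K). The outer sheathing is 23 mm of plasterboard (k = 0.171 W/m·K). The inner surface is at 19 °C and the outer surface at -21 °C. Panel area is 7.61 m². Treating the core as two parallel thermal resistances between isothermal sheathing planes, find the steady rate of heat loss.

Sheathing layers in series; stud and cavity paths in parallel between them.
R_inner = 0.018/(0.635×7.61) = 0.003725 K/W
R_stud  = 0.145/(0.13×0.13×7.61) = 1.127 K/W
R_cav   = 0.145/(0.0248×0.87×7.61) = 0.8831 K/W
1/R_core = 1/R_stud + 1/R_cav → R_core = 0.4952 K/W
R_outer = 0.023/(0.171×7.61) = 0.01767 K/W
R_total = 0.5166 K/W
Q = ΔT/R_total = 40/0.5166

Q ≈ 77.4 W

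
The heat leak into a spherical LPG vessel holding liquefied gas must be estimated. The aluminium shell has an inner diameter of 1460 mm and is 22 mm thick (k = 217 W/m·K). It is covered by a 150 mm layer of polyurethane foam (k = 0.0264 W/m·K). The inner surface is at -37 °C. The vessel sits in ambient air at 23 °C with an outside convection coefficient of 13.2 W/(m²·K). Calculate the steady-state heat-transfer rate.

Q ≈ 89 W

Spherical conduction: R = (1/r_in − 1/r_out)/(4πk) per layer; series-sum.
R_aluminium shell = (1/0.73 − 1/0.752)/(4π×217) = 1.47×10^-5 K/W
R_polyurethane foam = (1/0.752 − 1/0.902)/(4π×0.0264) = 0.6666 K/W
R_outer film = 1/(h·4πr_o²) = 1/(13.2×4π×0.902²) = 0.00741 K/W
R_total = 0.674 K/W
Q = ΔT/R_total = 60/0.674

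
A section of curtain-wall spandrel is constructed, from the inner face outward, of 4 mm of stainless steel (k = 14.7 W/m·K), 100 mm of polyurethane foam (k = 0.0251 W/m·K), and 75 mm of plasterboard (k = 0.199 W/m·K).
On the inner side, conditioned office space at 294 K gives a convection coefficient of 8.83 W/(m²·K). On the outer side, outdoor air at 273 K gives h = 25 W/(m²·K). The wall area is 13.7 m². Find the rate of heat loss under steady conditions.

Treating each layer as a thermal resistance in series:
R_inner film = 1/(h_i·A) = 1/(8.83×13.7) = 0.008266 K/W
R_stainless steel = L/(kA) = 0.004/(14.7×13.7) = 1.986×10^-5 K/W
R_polyurethane foam = L/(kA) = 0.1/(0.0251×13.7) = 0.2908 K/W
R_plasterboard = L/(kA) = 0.075/(0.199×13.7) = 0.02751 K/W
R_outer film = 1/(h_o·A) = 1/(25×13.7) = 0.00292 K/W
R_total = 0.3295 K/W
Q = ΔT / R_total = 21 / 0.3295

Q ≈ 63.7 W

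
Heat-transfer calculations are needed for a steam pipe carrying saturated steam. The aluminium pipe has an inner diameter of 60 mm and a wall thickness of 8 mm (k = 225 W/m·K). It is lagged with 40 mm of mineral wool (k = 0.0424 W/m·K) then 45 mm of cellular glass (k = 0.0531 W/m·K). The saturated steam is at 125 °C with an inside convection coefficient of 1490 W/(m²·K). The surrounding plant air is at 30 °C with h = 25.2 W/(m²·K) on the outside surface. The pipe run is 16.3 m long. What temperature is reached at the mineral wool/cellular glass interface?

Cylindrical conduction, so R = ln(r₂/r₁)/(2πkL) per layer, in series:
R_inner film = 1/(h_i·2πr₁L) = 1/(1490×2π×0.03×16.3) = 2.184×10^-4 K/W
R_aluminium pipe wall = ln(38/30)/(2π×225×16.3) = 1.026×10^-5 K/W
R_mineral wool = ln(78/38)/(2π×0.0424×16.3) = 0.1656 K/W
R_cellular glass = ln(123/78)/(2π×0.0531×16.3) = 0.08375 K/W
R_outer film = 1/(h_o·2πr_oL) = 1/(25.2×2π×0.123×16.3) = 0.00315 K/W
R_total = 0.2527 K/W
Q = ΔT/R_total = 95/0.2527
Q = 376 W
T_interface = T_inner − Q·ΣR(inner→interface) = 125 − 376×0.1658

T ≈ 62.7 °C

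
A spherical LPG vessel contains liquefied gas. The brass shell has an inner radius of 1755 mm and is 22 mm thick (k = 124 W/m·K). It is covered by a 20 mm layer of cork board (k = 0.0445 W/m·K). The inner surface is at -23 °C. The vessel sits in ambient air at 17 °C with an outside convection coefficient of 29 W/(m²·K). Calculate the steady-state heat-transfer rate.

For a spherical shell R = (1/r₁ − 1/r₂)/(4πk); film R = 1/(h·4πr²). In series:
R_brass shell = (1/1.755 − 1/1.777)/(4π×124) = 4.527×10^-6 K/W
R_cork board = (1/1.777 − 1/1.797)/(4π×0.0445) = 0.0112 K/W
R_outer film = 1/(h·4πr_o²) = 1/(29×4π×1.797²) = 8.498×10^-4 K/W
R_total = 0.01205 K/W
Q = ΔT/R_total = 40/0.01205

Q ≈ 3320 W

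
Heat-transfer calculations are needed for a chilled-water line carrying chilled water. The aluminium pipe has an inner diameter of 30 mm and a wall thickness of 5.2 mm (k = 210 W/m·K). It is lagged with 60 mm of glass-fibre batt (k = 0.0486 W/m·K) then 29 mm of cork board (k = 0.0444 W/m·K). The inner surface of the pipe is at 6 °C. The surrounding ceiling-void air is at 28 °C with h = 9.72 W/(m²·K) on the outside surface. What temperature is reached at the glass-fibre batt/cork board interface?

Per-layer cylindrical resistances, series-summed:
R_aluminium pipe wall = ln(20.2/15)/(2π×210×1) = 2.256×10^-4 K/W
R_glass-fibre batt = ln(80.2/20.2)/(2π×0.0486×1) = 4.515 K/W
R_cork board = ln(109.2/80.2)/(2π×0.0444×1) = 1.106 K/W
R_outer film = 1/(h_o·2πr_oL) = 1/(9.72×2π×0.1092×1) = 0.1499 K/W
R_total = 5.772 K/W
Q = ΔT/R_total = 22/5.772
Q = 3.81 W/m
T_interface = T_inner + Q·ΣR(inner→interface) = 6 + 3.81×4.516

T ≈ 23.2 °C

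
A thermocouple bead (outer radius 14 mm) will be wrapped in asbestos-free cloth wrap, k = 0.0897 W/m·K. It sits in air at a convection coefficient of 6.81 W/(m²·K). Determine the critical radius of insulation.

r_cr ≈ 26.3 mm

For a sphere r_cr = 2k/h = 2×0.0897/6.81
r_cr = 26.3 mm; since the bare radius (14 mm) is below r_cr, adding a thin layer of insulation will *increase* heat loss.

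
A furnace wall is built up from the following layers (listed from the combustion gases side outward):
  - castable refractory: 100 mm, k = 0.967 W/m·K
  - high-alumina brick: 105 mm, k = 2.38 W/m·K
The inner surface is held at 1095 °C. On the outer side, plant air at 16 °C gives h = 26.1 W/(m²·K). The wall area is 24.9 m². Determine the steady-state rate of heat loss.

Series thermal resistances:
R_castable refractory = L/(kA) = 0.1/(0.967×24.9) = 0.004153 K/W
R_high-alumina brick = L/(kA) = 0.105/(2.38×24.9) = 0.001772 K/W
R_outer film = 1/(h_o·A) = 1/(26.1×24.9) = 0.001539 K/W
R_total = 0.007464 K/W
Q = ΔT / R_total = 1079 / 0.007464

Q ≈ 145000 W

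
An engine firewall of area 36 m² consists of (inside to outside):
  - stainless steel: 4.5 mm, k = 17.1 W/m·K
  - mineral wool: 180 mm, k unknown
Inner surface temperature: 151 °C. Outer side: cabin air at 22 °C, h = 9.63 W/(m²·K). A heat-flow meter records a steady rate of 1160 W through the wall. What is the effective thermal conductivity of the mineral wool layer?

k ≈ 0.0462 W/(m·K)

Using the resistance-network approach (series):
R_stainless steel = L/(kA) = 0.0045/(17.1×36) = 7.31×10^-6 K/W
R_outer film = 1/(h_o·A) = 1/(9.63×36) = 0.002885 K/W
Sum of known resistances R_other = 0.002892 K/W
Total R = ΔT/Q = 129/1160 = 0.1112 K/W
R_mineral wool = R_total − R_other = 0.1083 K/W
k = L/(R·A) = 0.18/(0.1083×36)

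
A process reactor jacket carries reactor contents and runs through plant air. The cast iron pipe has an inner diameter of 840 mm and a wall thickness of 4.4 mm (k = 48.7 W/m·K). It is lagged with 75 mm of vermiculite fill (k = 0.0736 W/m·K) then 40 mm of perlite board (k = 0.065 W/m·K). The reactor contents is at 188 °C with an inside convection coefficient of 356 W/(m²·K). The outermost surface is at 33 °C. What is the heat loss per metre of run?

Cylindrical conduction, so R = ln(r₂/r₁)/(2πkL) per layer, in series:
R_inner film = 1/(h_i·2πr₁L) = 1/(356×2π×0.42×1) = 0.001064 K/W
R_cast iron pipe wall = ln(424.4/420)/(2π×48.7×1) = 3.406×10^-5 K/W
R_vermiculite fill = ln(499.4/424.4)/(2π×0.0736×1) = 0.3519 K/W
R_perlite board = ln(539.4/499.4)/(2π×0.065×1) = 0.1887 K/W
R_total = 0.5417 K/W
Q = ΔT/R_total = 155/0.5417

q′ ≈ 286 W/m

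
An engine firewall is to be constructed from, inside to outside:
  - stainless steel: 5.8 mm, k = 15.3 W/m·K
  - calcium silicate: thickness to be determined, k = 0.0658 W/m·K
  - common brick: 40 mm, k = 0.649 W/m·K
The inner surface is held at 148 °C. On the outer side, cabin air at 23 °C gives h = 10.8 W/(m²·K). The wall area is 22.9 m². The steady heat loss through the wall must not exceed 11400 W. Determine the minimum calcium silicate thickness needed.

L ≈ 6.35 mm

Series thermal resistances:
R_stainless steel = L/(kA) = 0.0058/(15.3×22.9) = 1.655×10^-5 K/W
R_common brick = L/(kA) = 0.04/(0.649×22.9) = 0.002691 K/W
R_outer film = 1/(h_o·A) = 1/(10.8×22.9) = 0.004043 K/W
Sum of the known resistances R_other = 0.006751 K/W
Required total resistance R_tot = ΔT/Q_allow = 125/11400 = 0.01096 K/W
R_calcium silicate = R_tot − R_other = 0.004214 K/W
L = R·k·A = 0.004214×0.0658×22.9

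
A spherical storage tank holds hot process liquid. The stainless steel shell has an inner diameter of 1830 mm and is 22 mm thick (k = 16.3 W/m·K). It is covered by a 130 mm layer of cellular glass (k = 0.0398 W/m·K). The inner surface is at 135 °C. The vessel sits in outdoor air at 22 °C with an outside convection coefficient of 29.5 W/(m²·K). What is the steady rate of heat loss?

Q ≈ 431 W

Each spherical layer contributes R = (1/r_i − 1/r_o)/(4πk):
R_stainless steel shell = (1/0.915 − 1/0.937)/(4π×16.3) = 1.253×10^-4 K/W
R_cellular glass = (1/0.937 − 1/1.067)/(4π×0.0398) = 0.26 K/W
R_outer film = 1/(h·4πr_o²) = 1/(29.5×4π×1.067²) = 0.002369 K/W
R_total = 0.2625 K/W
Q = ΔT/R_total = 113/0.2625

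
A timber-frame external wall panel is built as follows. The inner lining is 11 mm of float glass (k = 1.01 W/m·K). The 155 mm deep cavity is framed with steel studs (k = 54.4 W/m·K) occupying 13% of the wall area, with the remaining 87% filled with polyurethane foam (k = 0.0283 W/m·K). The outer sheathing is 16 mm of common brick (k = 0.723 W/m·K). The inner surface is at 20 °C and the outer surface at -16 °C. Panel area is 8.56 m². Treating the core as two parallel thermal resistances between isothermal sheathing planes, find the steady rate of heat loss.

Sheathing layers in series; stud and cavity paths in parallel between them.
R_inner = 0.011/(1.01×8.56) = 0.001272 K/W
R_stud  = 0.155/(54.4×0.13×8.56) = 0.00256 K/W
R_cav   = 0.155/(0.0283×0.87×8.56) = 0.7354 K/W
1/R_core = 1/R_stud + 1/R_cav → R_core = 0.002552 K/W
R_outer = 0.016/(0.723×8.56) = 0.002585 K/W
R_total = 0.006409 K/W
Q = ΔT/R_total = 36/0.006409

Q ≈ 5620 W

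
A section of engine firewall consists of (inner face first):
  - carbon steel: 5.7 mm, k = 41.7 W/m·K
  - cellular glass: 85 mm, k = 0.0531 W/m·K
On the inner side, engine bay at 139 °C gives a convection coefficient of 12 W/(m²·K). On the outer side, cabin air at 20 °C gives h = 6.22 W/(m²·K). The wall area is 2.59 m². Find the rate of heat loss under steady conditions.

Treating each layer as a thermal resistance in series:
R_inner film = 1/(h_i·A) = 1/(12×2.59) = 0.03218 K/W
R_carbon steel = L/(kA) = 0.0057/(41.7×2.59) = 5.278×10^-5 K/W
R_cellular glass = L/(kA) = 0.085/(0.0531×2.59) = 0.6181 K/W
R_outer film = 1/(h_o·A) = 1/(6.22×2.59) = 0.06207 K/W
R_total = 0.7124 K/W
Q = ΔT / R_total = 119 / 0.7124

Q ≈ 167 W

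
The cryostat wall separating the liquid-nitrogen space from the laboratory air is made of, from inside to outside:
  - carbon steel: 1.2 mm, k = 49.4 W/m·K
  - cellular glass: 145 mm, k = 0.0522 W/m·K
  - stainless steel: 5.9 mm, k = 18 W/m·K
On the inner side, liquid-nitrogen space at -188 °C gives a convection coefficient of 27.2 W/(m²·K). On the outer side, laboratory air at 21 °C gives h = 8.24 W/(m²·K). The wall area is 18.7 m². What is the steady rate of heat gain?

Series thermal resistances:
R_inner film = 1/(h_i·A) = 1/(27.2×18.7) = 0.001966 K/W
R_carbon steel = L/(kA) = 0.0012/(49.4×18.7) = 1.299×10^-6 K/W
R_cellular glass = L/(kA) = 0.145/(0.0522×18.7) = 0.1485 K/W
R_stainless steel = L/(kA) = 0.0059/(18×18.7) = 1.753×10^-5 K/W
R_outer film = 1/(h_o·A) = 1/(8.24×18.7) = 0.00649 K/W
R_total = 0.157 K/W
Q = ΔT / R_total = 209 / 0.157

Q ≈ 1330 W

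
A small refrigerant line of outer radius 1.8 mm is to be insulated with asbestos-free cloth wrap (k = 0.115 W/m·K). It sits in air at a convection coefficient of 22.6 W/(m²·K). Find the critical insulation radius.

For a cylinder r_cr = k/h = 0.115/22.6
r_cr = 5.09 mm; since the bare radius (1.8 mm) is below r_cr, adding a thin layer of insulation will *increase* heat loss.

r_cr ≈ 5.09 mm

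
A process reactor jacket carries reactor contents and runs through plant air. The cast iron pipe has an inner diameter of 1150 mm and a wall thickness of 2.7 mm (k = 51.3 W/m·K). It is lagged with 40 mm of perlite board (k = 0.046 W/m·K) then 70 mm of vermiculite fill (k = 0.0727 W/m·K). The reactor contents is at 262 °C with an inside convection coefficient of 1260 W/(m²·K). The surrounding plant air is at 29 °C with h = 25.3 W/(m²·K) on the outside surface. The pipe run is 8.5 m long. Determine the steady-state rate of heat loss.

Q ≈ 4160 W

Treating each annulus and film as a series resistance:
R_inner film = 1/(h_i·2πr₁L) = 1/(1260×2π×0.575×8.5) = 2.584×10^-5 K/W
R_cast iron pipe wall = ln(577.7/575)/(2π×51.3×8.5) = 1.71×10^-6 K/W
R_perlite board = ln(617.7/577.7)/(2π×0.046×8.5) = 0.02725 K/W
R_vermiculite fill = ln(687.7/617.7)/(2π×0.0727×8.5) = 0.02765 K/W
R_outer film = 1/(h_o·2πr_oL) = 1/(25.3×2π×0.6877×8.5) = 0.001076 K/W
R_total = 0.056 K/W
Q = ΔT/R_total = 233/0.056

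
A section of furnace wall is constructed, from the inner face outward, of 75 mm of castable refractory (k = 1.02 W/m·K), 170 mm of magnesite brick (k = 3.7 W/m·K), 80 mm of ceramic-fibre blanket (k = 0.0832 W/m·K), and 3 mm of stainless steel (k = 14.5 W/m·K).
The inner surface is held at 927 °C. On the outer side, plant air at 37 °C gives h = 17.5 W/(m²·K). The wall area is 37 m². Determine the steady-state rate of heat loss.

Q ≈ 28900 W

Series thermal resistances:
R_castable refractory = L/(kA) = 0.075/(1.02×37) = 0.001987 K/W
R_magnesite brick = L/(kA) = 0.17/(3.7×37) = 0.001242 K/W
R_ceramic-fibre blanket = L/(kA) = 0.08/(0.0832×37) = 0.02599 K/W
R_stainless steel = L/(kA) = 0.003/(14.5×37) = 5.592×10^-6 K/W
R_outer film = 1/(h_o·A) = 1/(17.5×37) = 0.001544 K/W
R_total = 0.03077 K/W
Q = ΔT / R_total = 890 / 0.03077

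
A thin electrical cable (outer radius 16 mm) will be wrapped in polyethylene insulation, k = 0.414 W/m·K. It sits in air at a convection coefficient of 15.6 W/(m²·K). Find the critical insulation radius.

r_cr ≈ 26.5 mm

For a cylinder r_cr = k/h = 0.414/15.6
r_cr = 26.5 mm; since the bare radius (16 mm) is below r_cr, adding a thin layer of insulation will *increase* heat loss.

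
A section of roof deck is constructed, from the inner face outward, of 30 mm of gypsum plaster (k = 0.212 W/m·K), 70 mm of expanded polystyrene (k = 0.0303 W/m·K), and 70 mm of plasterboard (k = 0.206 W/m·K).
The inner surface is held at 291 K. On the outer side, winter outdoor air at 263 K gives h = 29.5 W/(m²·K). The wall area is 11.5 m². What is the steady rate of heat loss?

Q ≈ 114 W

Model the wall as resistances in series:
R_gypsum plaster = L/(kA) = 0.03/(0.212×11.5) = 0.01231 K/W
R_expanded polystyrene = L/(kA) = 0.07/(0.0303×11.5) = 0.2009 K/W
R_plasterboard = L/(kA) = 0.07/(0.206×11.5) = 0.02955 K/W
R_outer film = 1/(h_o·A) = 1/(29.5×11.5) = 0.002948 K/W
R_total = 0.2457 K/W
Q = ΔT / R_total = 28 / 0.2457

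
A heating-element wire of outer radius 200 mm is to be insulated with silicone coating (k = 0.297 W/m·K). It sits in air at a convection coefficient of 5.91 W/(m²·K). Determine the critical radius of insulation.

r_cr ≈ 50.3 mm

For a cylinder r_cr = k/h = 0.297/5.91
r_cr = 50.3 mm; since the bare radius (200 mm) is above r_cr, any added insulation will reduce heat loss.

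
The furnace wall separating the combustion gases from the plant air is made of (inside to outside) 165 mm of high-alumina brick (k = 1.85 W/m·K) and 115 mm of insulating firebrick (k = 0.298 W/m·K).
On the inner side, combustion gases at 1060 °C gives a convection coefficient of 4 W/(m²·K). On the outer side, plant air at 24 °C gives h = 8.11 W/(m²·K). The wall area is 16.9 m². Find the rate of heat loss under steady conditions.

Using the resistance-network approach (series):
R_inner film = 1/(h_i·A) = 1/(4×16.9) = 0.01479 K/W
R_high-alumina brick = L/(kA) = 0.165/(1.85×16.9) = 0.005277 K/W
R_insulating firebrick = L/(kA) = 0.115/(0.298×16.9) = 0.02283 K/W
R_outer film = 1/(h_o·A) = 1/(8.11×16.9) = 0.007296 K/W
R_total = 0.0502 K/W
Q = ΔT / R_total = 1036 / 0.0502

Q ≈ 20600 W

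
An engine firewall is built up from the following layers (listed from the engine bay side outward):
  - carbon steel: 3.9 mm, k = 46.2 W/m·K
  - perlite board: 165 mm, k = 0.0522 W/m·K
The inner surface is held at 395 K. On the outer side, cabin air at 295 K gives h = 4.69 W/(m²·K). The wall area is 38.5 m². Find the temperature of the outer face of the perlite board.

T ≈ 301 K

Model the wall as resistances in series:
R_carbon steel = L/(kA) = 0.0039/(46.2×38.5) = 2.193×10^-6 K/W
R_perlite board = L/(kA) = 0.165/(0.0522×38.5) = 0.0821 K/W
R_outer film = 1/(h_o·A) = 1/(4.69×38.5) = 0.005538 K/W
R_total = 0.08764 K/W;  Q = ΔT/R_total = 100/0.08764 = 1141 W
T_interface = T_inner − Q·ΣR(inner→interface) = 395 − 1140×0.0821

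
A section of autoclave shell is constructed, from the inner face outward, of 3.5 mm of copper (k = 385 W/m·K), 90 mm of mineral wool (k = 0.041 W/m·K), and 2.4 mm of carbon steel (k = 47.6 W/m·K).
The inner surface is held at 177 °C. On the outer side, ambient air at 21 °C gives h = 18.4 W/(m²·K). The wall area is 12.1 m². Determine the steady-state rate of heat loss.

Q ≈ 839 W

Treating each layer as a thermal resistance in series:
R_copper = L/(kA) = 0.0035/(385×12.1) = 7.513×10^-7 K/W
R_mineral wool = L/(kA) = 0.09/(0.041×12.1) = 0.1814 K/W
R_carbon steel = L/(kA) = 0.0024/(47.6×12.1) = 4.167×10^-6 K/W
R_outer film = 1/(h_o·A) = 1/(18.4×12.1) = 0.004492 K/W
R_total = 0.1859 K/W
Q = ΔT / R_total = 156 / 0.1859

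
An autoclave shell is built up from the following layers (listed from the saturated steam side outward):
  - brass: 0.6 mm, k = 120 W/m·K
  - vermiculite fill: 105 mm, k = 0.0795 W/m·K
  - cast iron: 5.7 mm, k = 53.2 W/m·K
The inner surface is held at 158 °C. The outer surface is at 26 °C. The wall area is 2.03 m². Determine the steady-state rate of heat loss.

Model the wall as resistances in series:
R_brass = L/(kA) = 0.0006/(120×2.03) = 2.463×10^-6 K/W
R_vermiculite fill = L/(kA) = 0.105/(0.0795×2.03) = 0.6506 K/W
R_cast iron = L/(kA) = 0.0057/(53.2×2.03) = 5.278×10^-5 K/W
R_total = 0.6507 K/W
Q = ΔT / R_total = 132 / 0.6507

Q ≈ 203 W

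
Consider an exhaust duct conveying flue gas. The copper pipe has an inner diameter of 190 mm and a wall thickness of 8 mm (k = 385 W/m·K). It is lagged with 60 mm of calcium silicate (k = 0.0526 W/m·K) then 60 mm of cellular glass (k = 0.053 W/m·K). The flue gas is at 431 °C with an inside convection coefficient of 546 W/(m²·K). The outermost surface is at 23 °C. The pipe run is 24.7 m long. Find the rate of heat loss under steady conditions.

Q ≈ 4320 W

Per-layer cylindrical resistances, series-summed:
R_inner film = 1/(h_i·2πr₁L) = 1/(546×2π×0.095×24.7) = 1.242×10^-4 K/W
R_copper pipe wall = ln(103/95)/(2π×385×24.7) = 1.353×10^-6 K/W
R_calcium silicate = ln(163/103)/(2π×0.0526×24.7) = 0.05623 K/W
R_cellular glass = ln(223/163)/(2π×0.053×24.7) = 0.0381 K/W
R_total = 0.09446 K/W
Q = ΔT/R_total = 408/0.09446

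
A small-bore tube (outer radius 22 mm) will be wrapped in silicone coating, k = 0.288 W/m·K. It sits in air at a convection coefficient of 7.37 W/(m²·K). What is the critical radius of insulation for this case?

For a cylinder r_cr = k/h = 0.288/7.37
r_cr = 39.1 mm; since the bare radius (22 mm) is below r_cr, adding a thin layer of insulation will *increase* heat loss.

r_cr ≈ 39.1 mm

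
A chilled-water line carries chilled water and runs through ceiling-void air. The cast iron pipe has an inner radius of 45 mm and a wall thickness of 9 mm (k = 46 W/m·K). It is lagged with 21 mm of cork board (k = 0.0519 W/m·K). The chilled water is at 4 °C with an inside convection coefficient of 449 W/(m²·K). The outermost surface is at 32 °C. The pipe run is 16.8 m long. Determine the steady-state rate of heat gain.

Q ≈ 463 W

Per-layer cylindrical resistances, series-summed:
R_inner film = 1/(h_i·2πr₁L) = 1/(449×2π×0.045×16.8) = 4.689×10^-4 K/W
R_cast iron pipe wall = ln(54/45)/(2π×46×16.8) = 3.755×10^-5 K/W
R_cork board = ln(75/54)/(2π×0.0519×16.8) = 0.05996 K/W
R_total = 0.06047 K/W
Q = ΔT/R_total = 28/0.06047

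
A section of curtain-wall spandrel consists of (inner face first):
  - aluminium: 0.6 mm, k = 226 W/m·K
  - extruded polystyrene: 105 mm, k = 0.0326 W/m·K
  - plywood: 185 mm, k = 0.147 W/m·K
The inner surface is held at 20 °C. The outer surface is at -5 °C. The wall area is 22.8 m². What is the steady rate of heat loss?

Q ≈ 127 W

Model the wall as resistances in series:
R_aluminium = L/(kA) = 0.0006/(226×22.8) = 1.164×10^-7 K/W
R_extruded polystyrene = L/(kA) = 0.105/(0.0326×22.8) = 0.1413 K/W
R_plywood = L/(kA) = 0.185/(0.147×22.8) = 0.0552 K/W
R_total = 0.1965 K/W
Q = ΔT / R_total = 25 / 0.1965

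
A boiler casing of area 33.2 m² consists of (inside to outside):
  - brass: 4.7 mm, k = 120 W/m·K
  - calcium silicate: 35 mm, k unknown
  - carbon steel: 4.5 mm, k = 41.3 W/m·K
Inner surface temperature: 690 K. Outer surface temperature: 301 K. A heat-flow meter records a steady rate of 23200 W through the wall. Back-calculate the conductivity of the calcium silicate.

Model the wall as resistances in series:
R_brass = L/(kA) = 0.0047/(120×33.2) = 1.18×10^-6 K/W
R_carbon steel = L/(kA) = 0.0045/(41.3×33.2) = 3.282×10^-6 K/W
Sum of known resistances R_other = 4.462×10^-6 K/W
Total R = ΔT/Q = 389/23200 = 0.01677 K/W
R_calcium silicate = R_total − R_other = 0.01676 K/W
k = L/(R·A) = 0.035/(0.01676×33.2)

k ≈ 0.0629 W/(m·K)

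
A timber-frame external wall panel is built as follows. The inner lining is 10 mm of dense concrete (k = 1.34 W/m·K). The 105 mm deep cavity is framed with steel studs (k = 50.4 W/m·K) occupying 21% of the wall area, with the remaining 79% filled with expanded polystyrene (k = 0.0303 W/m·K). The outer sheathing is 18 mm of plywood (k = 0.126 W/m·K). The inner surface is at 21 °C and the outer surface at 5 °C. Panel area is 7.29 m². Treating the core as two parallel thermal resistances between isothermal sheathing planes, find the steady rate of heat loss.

Sheathing layers in series; stud and cavity paths in parallel between them.
R_inner = 0.01/(1.34×7.29) = 0.001024 K/W
R_stud  = 0.105/(50.4×0.21×7.29) = 0.001361 K/W
R_cav   = 0.105/(0.0303×0.79×7.29) = 0.6017 K/W
1/R_core = 1/R_stud + 1/R_cav → R_core = 0.001358 K/W
R_outer = 0.018/(0.126×7.29) = 0.0196 K/W
R_total = 0.02198 K/W
Q = ΔT/R_total = 16/0.02198

Q ≈ 728 W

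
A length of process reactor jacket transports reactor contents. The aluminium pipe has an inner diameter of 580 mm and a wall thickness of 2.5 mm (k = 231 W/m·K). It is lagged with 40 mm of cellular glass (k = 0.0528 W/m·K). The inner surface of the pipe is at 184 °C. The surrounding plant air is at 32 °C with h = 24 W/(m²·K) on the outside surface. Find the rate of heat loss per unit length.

q′ ≈ 374 W/m

Per-layer cylindrical resistances, series-summed:
R_aluminium pipe wall = ln(292.5/290)/(2π×231×1) = 5.914×10^-6 K/W
R_cellular glass = ln(332.5/292.5)/(2π×0.0528×1) = 0.3864 K/W
R_outer film = 1/(h_o·2πr_oL) = 1/(24×2π×0.3325×1) = 0.01994 K/W
R_total = 0.4063 K/W
Q = ΔT/R_total = 152/0.4063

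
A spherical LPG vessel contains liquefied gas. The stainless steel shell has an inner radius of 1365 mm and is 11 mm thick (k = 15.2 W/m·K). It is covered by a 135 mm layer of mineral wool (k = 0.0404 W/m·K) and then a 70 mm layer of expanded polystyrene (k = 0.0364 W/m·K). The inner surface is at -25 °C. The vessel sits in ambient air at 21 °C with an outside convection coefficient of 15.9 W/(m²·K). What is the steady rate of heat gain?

Q ≈ 237 W

Spherical conduction: R = (1/r_in − 1/r_out)/(4πk) per layer; series-sum.
R_stainless steel shell = (1/1.365 − 1/1.376)/(4π×15.2) = 3.066×10^-5 K/W
R_mineral wool = (1/1.376 − 1/1.511)/(4π×0.0404) = 0.1279 K/W
R_expanded polystyrene = (1/1.511 − 1/1.581)/(4π×0.0364) = 0.06406 K/W
R_outer film = 1/(h·4πr_o²) = 1/(15.9×4π×1.581²) = 0.002002 K/W
R_total = 0.194 K/W
Q = ΔT/R_total = 46/0.194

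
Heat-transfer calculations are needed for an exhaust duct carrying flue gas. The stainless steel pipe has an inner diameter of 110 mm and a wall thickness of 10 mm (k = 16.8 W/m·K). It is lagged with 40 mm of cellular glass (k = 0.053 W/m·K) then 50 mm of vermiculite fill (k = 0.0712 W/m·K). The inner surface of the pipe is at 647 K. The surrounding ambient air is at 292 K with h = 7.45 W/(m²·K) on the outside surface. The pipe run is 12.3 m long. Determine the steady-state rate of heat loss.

Q ≈ 1780 W

For a radial system each layer contributes R = ln(r_out/r_in)/(2πkL); films add R = 1/(hA).
R_stainless steel pipe wall = ln(65/55)/(2π×16.8×12.3) = 1.287×10^-4 K/W
R_cellular glass = ln(105/65)/(2π×0.053×12.3) = 0.1171 K/W
R_vermiculite fill = ln(155/105)/(2π×0.0712×12.3) = 0.07078 K/W
R_outer film = 1/(h_o·2πr_oL) = 1/(7.45×2π×0.155×12.3) = 0.01121 K/W
R_total = 0.1992 K/W
Q = ΔT/R_total = 355/0.1992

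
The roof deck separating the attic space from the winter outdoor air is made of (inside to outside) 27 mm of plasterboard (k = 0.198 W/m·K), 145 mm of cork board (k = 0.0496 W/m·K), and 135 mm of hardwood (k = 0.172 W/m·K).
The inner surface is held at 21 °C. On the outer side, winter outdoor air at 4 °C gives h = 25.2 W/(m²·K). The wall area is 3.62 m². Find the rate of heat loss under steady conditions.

Series thermal resistances:
R_plasterboard = L/(kA) = 0.027/(0.198×3.62) = 0.03767 K/W
R_cork board = L/(kA) = 0.145/(0.0496×3.62) = 0.8076 K/W
R_hardwood = L/(kA) = 0.135/(0.172×3.62) = 0.2168 K/W
R_outer film = 1/(h_o·A) = 1/(25.2×3.62) = 0.01096 K/W
R_total = 1.073 K/W
Q = ΔT / R_total = 17 / 1.073

Q ≈ 15.8 W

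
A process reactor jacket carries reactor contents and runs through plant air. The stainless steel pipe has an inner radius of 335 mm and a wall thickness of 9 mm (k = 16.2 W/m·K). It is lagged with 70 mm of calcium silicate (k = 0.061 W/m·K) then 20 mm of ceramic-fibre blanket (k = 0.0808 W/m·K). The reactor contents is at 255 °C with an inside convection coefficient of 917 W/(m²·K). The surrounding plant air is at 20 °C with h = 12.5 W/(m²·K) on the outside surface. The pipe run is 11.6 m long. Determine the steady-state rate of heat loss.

Q ≈ 4500 W

Per-layer cylindrical resistances, series-summed:
R_inner film = 1/(h_i·2πr₁L) = 1/(917×2π×0.335×11.6) = 4.466×10^-5 K/W
R_stainless steel pipe wall = ln(344/335)/(2π×16.2×11.6) = 2.245×10^-5 K/W
R_calcium silicate = ln(414/344)/(2π×0.061×11.6) = 0.04166 K/W
R_ceramic-fibre blanket = ln(434/414)/(2π×0.0808×11.6) = 0.008011 K/W
R_outer film = 1/(h_o·2πr_oL) = 1/(12.5×2π×0.434×11.6) = 0.002529 K/W
R_total = 0.05227 K/W
Q = ΔT/R_total = 235/0.05227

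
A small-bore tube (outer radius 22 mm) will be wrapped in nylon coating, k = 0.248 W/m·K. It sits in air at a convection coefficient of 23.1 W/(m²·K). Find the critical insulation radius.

For a cylinder r_cr = k/h = 0.248/23.1
r_cr = 10.7 mm; since the bare radius (22 mm) is above r_cr, any added insulation will reduce heat loss.

r_cr ≈ 10.7 mm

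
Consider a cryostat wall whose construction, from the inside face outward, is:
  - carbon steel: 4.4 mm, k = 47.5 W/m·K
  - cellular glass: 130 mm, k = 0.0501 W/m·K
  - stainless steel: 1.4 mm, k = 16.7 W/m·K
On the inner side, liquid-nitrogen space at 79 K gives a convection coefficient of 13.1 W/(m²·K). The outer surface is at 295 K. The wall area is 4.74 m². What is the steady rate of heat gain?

Q ≈ 383 W

Model the wall as resistances in series:
R_inner film = 1/(h_i·A) = 1/(13.1×4.74) = 0.0161 K/W
R_carbon steel = L/(kA) = 0.0044/(47.5×4.74) = 1.954×10^-5 K/W
R_cellular glass = L/(kA) = 0.13/(0.0501×4.74) = 0.5474 K/W
R_stainless steel = L/(kA) = 0.0014/(16.7×4.74) = 1.769×10^-5 K/W
R_total = 0.5636 K/W
Q = ΔT / R_total = 216 / 0.5636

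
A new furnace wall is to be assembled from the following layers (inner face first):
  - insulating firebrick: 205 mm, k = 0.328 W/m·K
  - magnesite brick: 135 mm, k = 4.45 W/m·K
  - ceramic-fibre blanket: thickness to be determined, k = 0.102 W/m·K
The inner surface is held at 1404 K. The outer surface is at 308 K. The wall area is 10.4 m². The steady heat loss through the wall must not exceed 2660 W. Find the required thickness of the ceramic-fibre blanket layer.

L ≈ 370 mm

Treating each layer as a thermal resistance in series:
R_insulating firebrick = L/(kA) = 0.205/(0.328×10.4) = 0.0601 K/W
R_magnesite brick = L/(kA) = 0.135/(4.45×10.4) = 0.002917 K/W
Sum of the known resistances R_other = 0.06301 K/W
Required total resistance R_tot = ΔT/Q_allow = 1096/2660 = 0.412 K/W
R_ceramic-fibre blanket = R_tot − R_other = 0.349 K/W
L = R·k·A = 0.349×0.102×10.4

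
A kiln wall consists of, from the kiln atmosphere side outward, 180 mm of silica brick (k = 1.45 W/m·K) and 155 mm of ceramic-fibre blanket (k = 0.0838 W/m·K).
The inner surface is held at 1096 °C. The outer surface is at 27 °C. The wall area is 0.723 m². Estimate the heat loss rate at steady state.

Model the wall as resistances in series:
R_silica brick = L/(kA) = 0.18/(1.45×0.723) = 0.1717 K/W
R_ceramic-fibre blanket = L/(kA) = 0.155/(0.0838×0.723) = 2.558 K/W
R_total = 2.73 K/W
Q = ΔT / R_total = 1069 / 2.73

Q ≈ 392 W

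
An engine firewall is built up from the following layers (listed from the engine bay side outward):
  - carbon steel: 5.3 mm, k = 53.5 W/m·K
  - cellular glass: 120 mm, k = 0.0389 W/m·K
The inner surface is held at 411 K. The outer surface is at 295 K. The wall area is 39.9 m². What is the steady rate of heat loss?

Model the wall as resistances in series:
R_carbon steel = L/(kA) = 0.0053/(53.5×39.9) = 2.483×10^-6 K/W
R_cellular glass = L/(kA) = 0.12/(0.0389×39.9) = 0.07731 K/W
R_total = 0.07732 K/W
Q = ΔT / R_total = 116 / 0.07732

Q ≈ 1500 W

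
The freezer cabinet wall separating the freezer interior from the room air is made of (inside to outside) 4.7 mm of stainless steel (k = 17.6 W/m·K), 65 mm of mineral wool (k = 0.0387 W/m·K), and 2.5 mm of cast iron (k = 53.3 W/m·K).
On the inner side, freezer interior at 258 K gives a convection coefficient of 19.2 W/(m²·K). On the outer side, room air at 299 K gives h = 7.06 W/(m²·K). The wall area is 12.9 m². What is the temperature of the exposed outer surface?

T ≈ 296 K

Series thermal resistances:
R_inner film = 1/(h_i·A) = 1/(19.2×12.9) = 0.004037 K/W
R_stainless steel = L/(kA) = 0.0047/(17.6×12.9) = 2.07×10^-5 K/W
R_mineral wool = L/(kA) = 0.065/(0.0387×12.9) = 0.1302 K/W
R_cast iron = L/(kA) = 0.0025/(53.3×12.9) = 3.636×10^-6 K/W
R_outer film = 1/(h_o·A) = 1/(7.06×12.9) = 0.01098 K/W
R_total = 0.1452 K/W;  Q = ΔT/R_total = 41/0.1452 = 282.3 W
T_interface = T_inner + Q·ΣR(inner→interface) = 258 + 282×0.1343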